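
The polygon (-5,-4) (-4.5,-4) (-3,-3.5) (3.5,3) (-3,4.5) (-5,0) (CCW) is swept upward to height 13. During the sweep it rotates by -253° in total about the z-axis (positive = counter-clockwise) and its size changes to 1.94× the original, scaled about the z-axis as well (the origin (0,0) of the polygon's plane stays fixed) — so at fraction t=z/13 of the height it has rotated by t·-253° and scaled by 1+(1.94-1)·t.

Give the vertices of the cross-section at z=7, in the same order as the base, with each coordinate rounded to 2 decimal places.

Cross-section at z=7: (1.27,9.56) (0.73,9.04) (-0.38,6.93) (-0.68,-6.91) (7.95,-1.77) (5.44,5.21)

t = z/height = 7/13 = 0.538462
s = 1 + (scale-1)·z/height = 1 + (1.94-1)·7/13 = 1.506154
θ = twist·z/height = -253°·7/13 = -136.2308° = -2.377675 rad
cos θ = -0.722132, sin θ = -0.691755 (intermediates below are computed at full precision and shown rounded to 5 d.p.)
v1: (-5,-4) → rotate → (0.84364,6.34730) → ×s → (1.27065,9.56002) → (1.27,9.56)
v2: (-4.5,-4) → rotate → (0.48257,6.00143) → ×s → (0.72683,9.03907) → (0.73,9.04)
v3: (-3,-3.5) → rotate → (-0.25475,4.60273) → ×s → (-0.38369,6.93242) → (-0.38,6.93)
v4: (3.5,3) → rotate → (-0.45219,-4.58754) → ×s → (-0.68108,-6.90954) → (-0.68,-6.91)
v5: (-3,4.5) → rotate → (5.27930,-1.17433) → ×s → (7.95143,-1.76872) → (7.95,-1.77)
v6: (-5,0) → rotate → (3.61066,3.45878) → ×s → (5.43821,5.20945) → (5.44,5.21)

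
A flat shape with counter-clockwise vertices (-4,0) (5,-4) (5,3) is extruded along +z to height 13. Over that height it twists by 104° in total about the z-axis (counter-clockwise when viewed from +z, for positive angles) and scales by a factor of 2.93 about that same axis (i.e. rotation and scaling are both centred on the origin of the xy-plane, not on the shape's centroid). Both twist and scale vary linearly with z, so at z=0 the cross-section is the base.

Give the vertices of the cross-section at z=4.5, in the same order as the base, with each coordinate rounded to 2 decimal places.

t = z/height = 4.5/13 = 0.346154
s = 1 + (scale-1)·z/height = 1 + (2.93-1)·4.5/13 = 1.668077
θ = twist·z/height = 104°·4.5/13 = 36.0000° = 0.628319 rad
cos θ = 0.809017, sin θ = 0.587785 (intermediates below are computed at full precision and shown rounded to 5 d.p.)
v1: (-4,0) → rotate → (-3.23607,-2.35114) → ×s → (-5.39801,-3.92188) → (-5.40,-3.92)
v2: (5,-4) → rotate → (6.39623,-0.29714) → ×s → (10.66940,-0.49566) → (10.67,-0.50)
v3: (5,3) → rotate → (2.28173,5.36598) → ×s → (3.80610,8.95086) → (3.81,8.95)

Cross-section at z=4.5: (-5.40,-3.92) (10.67,-0.50) (3.81,8.95)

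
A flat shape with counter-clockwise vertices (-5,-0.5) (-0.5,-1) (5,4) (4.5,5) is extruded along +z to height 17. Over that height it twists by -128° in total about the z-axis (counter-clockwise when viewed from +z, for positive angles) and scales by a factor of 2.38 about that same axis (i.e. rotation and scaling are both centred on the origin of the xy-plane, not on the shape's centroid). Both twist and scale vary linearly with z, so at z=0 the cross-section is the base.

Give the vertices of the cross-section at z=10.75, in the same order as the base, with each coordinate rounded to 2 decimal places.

t = z/height = 10.75/17 = 0.632353
s = 1 + (scale-1)·z/height = 1 + (2.38-1)·10.75/17 = 1.872647
θ = twist·z/height = -128°·10.75/17 = -80.9412° = -1.412690 rad
cos θ = 0.157448, sin θ = -0.987527 (intermediates below are computed at full precision and shown rounded to 5 d.p.)
v1: (-5,-0.5) → rotate → (-1.28101,4.85891) → ×s → (-2.39887,9.09903) → (-2.40,9.10)
v2: (-0.5,-1) → rotate → (-1.06625,0.33632) → ×s → (-1.99671,0.62980) → (-2.00,0.63)
v3: (5,4) → rotate → (4.73735,-4.30784) → ×s → (8.87139,-8.06707) → (8.87,-8.07)
v4: (4.5,5) → rotate → (5.64615,-3.65663) → ×s → (10.57325,-6.84758) → (10.57,-6.85)

Cross-section at z=10.75: (-2.40,9.10) (-2.00,0.63) (8.87,-8.07) (10.57,-6.85)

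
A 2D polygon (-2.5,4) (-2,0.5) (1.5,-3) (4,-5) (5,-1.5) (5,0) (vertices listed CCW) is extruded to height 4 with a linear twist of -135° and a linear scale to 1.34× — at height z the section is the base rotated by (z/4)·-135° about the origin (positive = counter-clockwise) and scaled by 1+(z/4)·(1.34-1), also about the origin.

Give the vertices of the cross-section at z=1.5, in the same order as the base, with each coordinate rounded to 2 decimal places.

t = z/height = 1.5/4 = 0.375
s = 1 + (scale-1)·z/height = 1 + (1.34-1)·1.5/4 = 1.127500
θ = twist·z/height = -135°·1.5/4 = -50.6250° = -0.883573 rad
cos θ = 0.634393, sin θ = -0.773010 (intermediates below are computed at full precision and shown rounded to 5 d.p.)
v1: (-2.5,4) → rotate → (1.50606,4.47010) → ×s → (1.69808,5.04004) → (1.70,5.04)
v2: (-2,0.5) → rotate → (-0.88228,1.86322) → ×s → (-0.99477,2.10078) → (-0.99,2.10)
v3: (1.5,-3) → rotate → (-1.36744,-3.06270) → ×s → (-1.54179,-3.45319) → (-1.54,-3.45)
v4: (4,-5) → rotate → (-1.32748,-6.26401) → ×s → (-1.49673,-7.06267) → (-1.50,-7.06)
v5: (5,-1.5) → rotate → (2.01245,-4.81664) → ×s → (2.26904,-5.43076) → (2.27,-5.43)
v6: (5,0) → rotate → (3.17197,-3.86505) → ×s → (3.57639,-4.35785) → (3.58,-4.36)

Cross-section at z=1.5: (1.70,5.04) (-0.99,2.10) (-1.54,-3.45) (-1.50,-7.06) (2.27,-5.43) (3.58,-4.36)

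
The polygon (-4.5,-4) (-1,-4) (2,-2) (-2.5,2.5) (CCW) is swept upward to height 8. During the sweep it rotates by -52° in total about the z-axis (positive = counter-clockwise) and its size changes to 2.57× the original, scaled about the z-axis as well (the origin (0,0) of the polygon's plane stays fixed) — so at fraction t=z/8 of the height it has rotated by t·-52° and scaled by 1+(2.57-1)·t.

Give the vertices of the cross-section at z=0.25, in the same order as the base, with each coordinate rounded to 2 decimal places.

Cross-section at z=0.25: (-4.84,-4.06) (-1.17,-4.16) (2.04,-2.16) (-2.55,2.70)

t = z/height = 0.25/8 = 0.03125
s = 1 + (scale-1)·z/height = 1 + (2.57-1)·0.25/8 = 1.049063
θ = twist·z/height = -52°·0.25/8 = -1.6250° = -0.028362 rad
cos θ = 0.999598, sin θ = -0.028358 (intermediates below are computed at full precision and shown rounded to 5 d.p.)
v1: (-4.5,-4) → rotate → (-4.61162,-3.87078) → ×s → (-4.83788,-4.06069) → (-4.84,-4.06)
v2: (-1,-4) → rotate → (-1.11303,-3.97003) → ×s → (-1.16764,-4.16481) → (-1.17,-4.16)
v3: (2,-2) → rotate → (1.94248,-2.05591) → ×s → (2.03778,-2.15678) → (2.04,-2.16)
v4: (-2.5,2.5) → rotate → (-2.42810,2.56989) → ×s → (-2.54723,2.69597) → (-2.55,2.70)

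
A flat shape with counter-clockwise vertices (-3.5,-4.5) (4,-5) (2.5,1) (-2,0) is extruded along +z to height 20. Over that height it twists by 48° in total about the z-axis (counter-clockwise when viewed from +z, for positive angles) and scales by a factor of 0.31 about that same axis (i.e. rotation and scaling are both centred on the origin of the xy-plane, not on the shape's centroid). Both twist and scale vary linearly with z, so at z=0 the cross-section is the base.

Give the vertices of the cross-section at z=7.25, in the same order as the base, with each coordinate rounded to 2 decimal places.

t = z/height = 7.25/20 = 0.3625
s = 1 + (scale-1)·z/height = 1 + (0.31-1)·7.25/20 = 0.749875
θ = twist·z/height = 48°·7.25/20 = 17.4000° = 0.303687 rad
cos θ = 0.954240, sin θ = 0.299041 (intermediates below are computed at full precision and shown rounded to 5 d.p.)
v1: (-3.5,-4.5) → rotate → (-1.99416,-5.34072) → ×s → (-1.49537,-4.00488) → (-1.50,-4.00)
v2: (4,-5) → rotate → (5.31217,-3.57504) → ×s → (3.98346,-2.68083) → (3.98,-2.68)
v3: (2.5,1) → rotate → (2.08656,1.70184) → ×s → (1.56466,1.27617) → (1.56,1.28)
v4: (-2,0) → rotate → (-1.90848,-0.59808) → ×s → (-1.43112,-0.44849) → (-1.43,-0.45)

Cross-section at z=7.25: (-1.50,-4.00) (3.98,-2.68) (1.56,1.28) (-1.43,-0.45)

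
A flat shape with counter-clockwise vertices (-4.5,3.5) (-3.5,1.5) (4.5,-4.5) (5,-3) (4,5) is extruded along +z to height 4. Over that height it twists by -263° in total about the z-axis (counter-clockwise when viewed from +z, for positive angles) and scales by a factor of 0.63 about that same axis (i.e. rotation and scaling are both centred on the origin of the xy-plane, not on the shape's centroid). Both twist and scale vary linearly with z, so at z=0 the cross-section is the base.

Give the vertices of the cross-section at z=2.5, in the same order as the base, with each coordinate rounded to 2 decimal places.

t = z/height = 2.5/4 = 0.625
s = 1 + (scale-1)·z/height = 1 + (0.63-1)·2.5/4 = 0.768750
θ = twist·z/height = -263°·2.5/4 = -164.3750° = -2.868885 rad
cos θ = -0.963045, sin θ = -0.269340 (intermediates below are computed at full precision and shown rounded to 5 d.p.)
v1: (-4.5,3.5) → rotate → (5.27639,-2.15863) → ×s → (4.05623,-1.65945) → (4.06,-1.66)
v2: (-3.5,1.5) → rotate → (3.77467,-0.50188) → ×s → (2.90178,-0.38582) → (2.90,-0.39)
v3: (4.5,-4.5) → rotate → (-5.54573,3.12167) → ×s → (-4.26328,2.39979) → (-4.26,2.40)
v4: (5,-3) → rotate → (-5.62325,1.54244) → ×s → (-4.32287,1.18575) → (-4.32,1.19)
v5: (4,5) → rotate → (-2.50548,-5.89259) → ×s → (-1.92609,-4.52993) → (-1.93,-4.53)

Cross-section at z=2.5: (4.06,-1.66) (2.90,-0.39) (-4.26,2.40) (-4.32,1.19) (-1.93,-4.53)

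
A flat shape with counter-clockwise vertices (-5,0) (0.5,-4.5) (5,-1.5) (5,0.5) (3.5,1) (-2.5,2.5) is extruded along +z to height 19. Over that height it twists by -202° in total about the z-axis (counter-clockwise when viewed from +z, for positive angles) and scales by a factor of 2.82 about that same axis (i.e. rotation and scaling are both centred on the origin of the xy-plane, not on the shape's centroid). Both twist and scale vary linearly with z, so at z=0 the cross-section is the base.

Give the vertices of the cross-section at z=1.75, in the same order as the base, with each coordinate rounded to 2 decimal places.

Cross-section at z=1.75: (-5.53,1.86) (-1.12,-5.17) (4.97,-3.52) (5.72,-1.31) (4.25,-0.20) (-1.84,3.70)

t = z/height = 1.75/19 = 0.0921053
s = 1 + (scale-1)·z/height = 1 + (2.82-1)·1.75/19 = 1.167632
θ = twist·z/height = -202°·1.75/19 = -18.6053° = -0.324723 rad
cos θ = 0.947739, sin θ = -0.319046 (intermediates below are computed at full precision and shown rounded to 5 d.p.)
v1: (-5,0) → rotate → (-4.73870,1.59523) → ×s → (-5.53305,1.86264) → (-5.53,1.86)
v2: (0.5,-4.5) → rotate → (-0.96184,-4.42435) → ×s → (-1.12307,-5.16601) → (-1.12,-5.17)
v3: (5,-1.5) → rotate → (4.26013,-3.01684) → ×s → (4.97426,-3.52256) → (4.97,-3.52)
v4: (5,0.5) → rotate → (4.89822,-1.12136) → ×s → (5.71931,-1.30934) → (5.72,-1.31)
v5: (3.5,1) → rotate → (3.63613,-0.16892) → ×s → (4.24566,-0.19724) → (4.25,-0.20)
v6: (-2.5,2.5) → rotate → (-1.57173,3.16696) → ×s → (-1.83520,3.69785) → (-1.84,3.70)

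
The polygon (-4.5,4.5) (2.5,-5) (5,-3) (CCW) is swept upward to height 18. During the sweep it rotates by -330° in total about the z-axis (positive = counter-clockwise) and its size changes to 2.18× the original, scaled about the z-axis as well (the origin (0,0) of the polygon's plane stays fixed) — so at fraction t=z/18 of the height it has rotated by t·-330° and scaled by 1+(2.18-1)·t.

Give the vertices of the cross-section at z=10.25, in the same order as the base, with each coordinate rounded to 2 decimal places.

t = z/height = 10.25/18 = 0.569444
s = 1 + (scale-1)·z/height = 1 + (2.18-1)·10.25/18 = 1.671944
θ = twist·z/height = -330°·10.25/18 = -187.9167° = -3.279765 rad
cos θ = -0.990469, sin θ = 0.137733 (intermediates below are computed at full precision and shown rounded to 5 d.p.)
v1: (-4.5,4.5) → rotate → (3.83732,-5.07691) → ×s → (6.41578,-8.48831) → (6.42,-8.49)
v2: (2.5,-5) → rotate → (-1.78751,5.29668) → ×s → (-2.98862,8.85575) → (-2.99,8.86)
v3: (5,-3) → rotate → (-4.53915,3.66007) → ×s → (-7.58921,6.11944) → (-7.59,6.12)

Cross-section at z=10.25: (6.42,-8.49) (-2.99,8.86) (-7.59,6.12)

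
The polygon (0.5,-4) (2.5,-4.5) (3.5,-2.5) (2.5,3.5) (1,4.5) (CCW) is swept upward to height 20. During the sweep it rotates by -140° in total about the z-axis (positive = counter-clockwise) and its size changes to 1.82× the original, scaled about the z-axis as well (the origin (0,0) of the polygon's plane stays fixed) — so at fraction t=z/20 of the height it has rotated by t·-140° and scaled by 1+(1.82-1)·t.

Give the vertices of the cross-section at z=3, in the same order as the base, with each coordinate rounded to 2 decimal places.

Cross-section at z=3: (-1.09,-4.39) (0.81,-5.72) (2.66,-4.03) (4.03,2.66) (2.86,4.32)

t = z/height = 3/20 = 0.15
s = 1 + (scale-1)·z/height = 1 + (1.82-1)·3/20 = 1.123000
θ = twist·z/height = -140°·3/20 = -21.0000° = -0.366519 rad
cos θ = 0.933580, sin θ = -0.358368 (intermediates below are computed at full precision and shown rounded to 5 d.p.)
v1: (0.5,-4) → rotate → (-0.96668,-3.91351) → ×s → (-1.08558,-4.39487) → (-1.09,-4.39)
v2: (2.5,-4.5) → rotate → (0.72130,-5.09703) → ×s → (0.81001,-5.72397) → (0.81,-5.72)
v3: (3.5,-2.5) → rotate → (2.37161,-3.58824) → ×s → (2.66332,-4.02959) → (2.66,-4.03)
v4: (2.5,3.5) → rotate → (3.58824,2.37161) → ×s → (4.02959,2.66332) → (4.03,2.66)
v5: (1,4.5) → rotate → (2.54624,3.84274) → ×s → (2.85942,4.31540) → (2.86,4.32)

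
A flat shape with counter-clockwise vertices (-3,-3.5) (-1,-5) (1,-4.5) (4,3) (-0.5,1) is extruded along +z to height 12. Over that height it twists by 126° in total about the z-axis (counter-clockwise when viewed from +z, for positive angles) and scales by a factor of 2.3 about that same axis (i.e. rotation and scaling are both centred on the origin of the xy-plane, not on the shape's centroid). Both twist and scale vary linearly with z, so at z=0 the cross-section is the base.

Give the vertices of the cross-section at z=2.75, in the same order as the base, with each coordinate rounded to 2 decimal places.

t = z/height = 2.75/12 = 0.229167
s = 1 + (scale-1)·z/height = 1 + (2.3-1)·2.75/12 = 1.297917
θ = twist·z/height = 126°·2.75/12 = 28.8750° = 0.503964 rad
cos θ = 0.875675, sin θ = 0.482900 (intermediates below are computed at full precision and shown rounded to 5 d.p.)
v1: (-3,-3.5) → rotate → (-0.93687,-4.51356) → ×s → (-1.21599,-5.85823) → (-1.22,-5.86)
v2: (-1,-5) → rotate → (1.53883,-4.86128) → ×s → (1.99727,-6.30953) → (2.00,-6.31)
v3: (1,-4.5) → rotate → (3.04873,-3.45764) → ×s → (3.95699,-4.48773) → (3.96,-4.49)
v4: (4,3) → rotate → (2.05400,4.55863) → ×s → (2.66592,5.91672) → (2.67,5.92)
v5: (-0.5,1) → rotate → (-0.92074,0.63423) → ×s → (-1.19504,0.82317) → (-1.20,0.82)

Cross-section at z=2.75: (-1.22,-5.86) (2.00,-6.31) (3.96,-4.49) (2.67,5.92) (-1.20,0.82)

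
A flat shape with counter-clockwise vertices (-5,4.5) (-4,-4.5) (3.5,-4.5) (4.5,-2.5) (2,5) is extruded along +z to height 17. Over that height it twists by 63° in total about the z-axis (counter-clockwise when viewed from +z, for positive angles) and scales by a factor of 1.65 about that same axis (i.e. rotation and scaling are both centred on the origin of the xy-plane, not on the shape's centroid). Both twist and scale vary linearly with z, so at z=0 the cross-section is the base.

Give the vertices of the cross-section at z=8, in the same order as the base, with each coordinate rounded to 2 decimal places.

Cross-section at z=8: (-8.58,1.88) (-1.63,-7.69) (6.88,-2.85) (6.72,0.07) (-0.96,6.97)

t = z/height = 8/17 = 0.470588
s = 1 + (scale-1)·z/height = 1 + (1.65-1)·8/17 = 1.305882
θ = twist·z/height = 63°·8/17 = 29.6471° = 0.517439 rad
cos θ = 0.869089, sin θ = 0.494656 (intermediates below are computed at full precision and shown rounded to 5 d.p.)
v1: (-5,4.5) → rotate → (-6.57140,1.43762) → ×s → (-8.58147,1.87736) → (-8.58,1.88)
v2: (-4,-4.5) → rotate → (-1.25040,-5.88952) → ×s → (-1.63288,-7.69102) → (-1.63,-7.69)
v3: (3.5,-4.5) → rotate → (5.26776,-2.17960) → ×s → (6.87908,-2.84631) → (6.88,-2.85)
v4: (4.5,-2.5) → rotate → (5.14754,0.05323) → ×s → (6.72208,0.06951) → (6.72,0.07)
v5: (2,5) → rotate → (-0.73510,5.33476) → ×s → (-0.95996,6.96656) → (-0.96,6.97)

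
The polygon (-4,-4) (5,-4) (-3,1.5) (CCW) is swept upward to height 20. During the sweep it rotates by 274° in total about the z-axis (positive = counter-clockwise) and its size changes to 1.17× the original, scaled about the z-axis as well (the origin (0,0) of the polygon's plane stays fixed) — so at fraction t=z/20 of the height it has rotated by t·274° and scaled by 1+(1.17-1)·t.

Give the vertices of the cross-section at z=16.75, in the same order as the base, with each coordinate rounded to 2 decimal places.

Cross-section at z=16.75: (-0.50,6.44) (-7.18,-1.37) (3.53,1.49)

t = z/height = 16.75/20 = 0.8375
s = 1 + (scale-1)·z/height = 1 + (1.17-1)·16.75/20 = 1.142375
θ = twist·z/height = 274°·16.75/20 = 229.4750° = 4.005094 rad
cos θ = -0.649780, sin θ = -0.760123 (intermediates below are computed at full precision and shown rounded to 5 d.p.)
v1: (-4,-4) → rotate → (-0.44137,5.63961) → ×s → (-0.50421,6.44255) → (-0.50,6.44)
v2: (5,-4) → rotate → (-6.28939,-1.20149) → ×s → (-7.18484,-1.37256) → (-7.18,-1.37)
v3: (-3,1.5) → rotate → (3.08952,1.30570) → ×s → (3.52939,1.49160) → (3.53,1.49)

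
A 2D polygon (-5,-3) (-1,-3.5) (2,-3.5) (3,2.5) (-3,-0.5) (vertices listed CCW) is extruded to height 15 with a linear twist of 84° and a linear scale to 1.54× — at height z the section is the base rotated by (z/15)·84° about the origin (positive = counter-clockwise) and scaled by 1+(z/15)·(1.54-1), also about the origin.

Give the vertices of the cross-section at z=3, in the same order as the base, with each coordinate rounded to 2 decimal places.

Cross-section at z=3: (-4.34,-4.78) (0.06,-4.03) (3.24,-3.07) (2.38,3.61) (-3.02,-1.49)

t = z/height = 3/15 = 0.2
s = 1 + (scale-1)·z/height = 1 + (1.54-1)·3/15 = 1.108000
θ = twist·z/height = 84°·3/15 = 16.8000° = 0.293215 rad
cos θ = 0.957319, sin θ = 0.289032 (intermediates below are computed at full precision and shown rounded to 5 d.p.)
v1: (-5,-3) → rotate → (-3.91950,-4.31712) → ×s → (-4.34281,-4.78337) → (-4.34,-4.78)
v2: (-1,-3.5) → rotate → (0.05429,-3.63965) → ×s → (0.06016,-4.03273) → (0.06,-4.03)
v3: (2,-3.5) → rotate → (2.92625,-2.77255) → ×s → (3.24229,-3.07199) → (3.24,-3.07)
v4: (3,2.5) → rotate → (2.14938,3.26039) → ×s → (2.38151,3.61252) → (2.38,3.61)
v5: (-3,-0.5) → rotate → (-2.72744,-1.34576) → ×s → (-3.02201,-1.49110) → (-3.02,-1.49)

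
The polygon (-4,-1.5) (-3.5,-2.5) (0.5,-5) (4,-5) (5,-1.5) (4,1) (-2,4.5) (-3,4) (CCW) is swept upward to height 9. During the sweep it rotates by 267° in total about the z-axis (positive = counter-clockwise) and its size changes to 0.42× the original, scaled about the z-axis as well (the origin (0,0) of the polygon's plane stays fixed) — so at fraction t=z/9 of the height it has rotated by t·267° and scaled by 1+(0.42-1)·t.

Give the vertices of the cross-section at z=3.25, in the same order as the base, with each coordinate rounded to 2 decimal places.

t = z/height = 3.25/9 = 0.361111
s = 1 + (scale-1)·z/height = 1 + (0.42-1)·3.25/9 = 0.790556
θ = twist·z/height = 267°·3.25/9 = 96.4167° = 1.682788 rad
cos θ = -0.111758, sin θ = 0.993735 (intermediates below are computed at full precision and shown rounded to 5 d.p.)
v1: (-4,-1.5) → rotate → (1.93764,-3.80730) → ×s → (1.53181,-3.00989) → (1.53,-3.01)
v2: (-3.5,-2.5) → rotate → (2.87549,-3.19868) → ×s → (2.27324,-2.52873) → (2.27,-2.53)
v3: (0.5,-5) → rotate → (4.91280,1.05566) → ×s → (3.88384,0.83456) → (3.88,0.83)
v4: (4,-5) → rotate → (4.52165,4.53373) → ×s → (3.57461,3.58417) → (3.57,3.58)
v5: (5,-1.5) → rotate → (0.93181,5.13631) → ×s → (0.73665,4.06054) → (0.74,4.06)
v6: (4,1) → rotate → (-1.44077,3.86318) → ×s → (-1.13901,3.05406) → (-1.14,3.05)
v7: (-2,4.5) → rotate → (-4.24829,-2.49038) → ×s → (-3.35851,-1.96879) → (-3.36,-1.97)
v8: (-3,4) → rotate → (-3.63967,-3.42824) → ×s → (-2.87736,-2.71021) → (-2.88,-2.71)

Cross-section at z=3.25: (1.53,-3.01) (2.27,-2.53) (3.88,0.83) (3.57,3.58) (0.74,4.06) (-1.14,3.05) (-3.36,-1.97) (-2.88,-2.71)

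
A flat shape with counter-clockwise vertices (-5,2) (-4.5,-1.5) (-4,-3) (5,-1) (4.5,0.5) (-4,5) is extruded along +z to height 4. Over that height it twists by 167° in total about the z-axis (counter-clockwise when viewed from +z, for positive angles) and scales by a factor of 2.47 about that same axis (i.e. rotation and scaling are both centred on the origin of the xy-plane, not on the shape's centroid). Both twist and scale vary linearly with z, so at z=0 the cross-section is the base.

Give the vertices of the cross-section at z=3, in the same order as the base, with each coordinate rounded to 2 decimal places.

t = z/height = 3/4 = 0.75
s = 1 + (scale-1)·z/height = 1 + (2.47-1)·3/4 = 2.102500
θ = twist·z/height = 167°·3/4 = 125.2500° = 2.186025 rad
cos θ = -0.577145, sin θ = 0.816642 (intermediates below are computed at full precision and shown rounded to 5 d.p.)
v1: (-5,2) → rotate → (1.25244,-5.23750) → ×s → (2.63326,-11.01184) → (2.63,-11.01)
v2: (-4.5,-1.5) → rotate → (3.82212,-2.80917) → ×s → (8.03600,-5.90628) → (8.04,-5.91)
v3: (-4,-3) → rotate → (4.75851,-1.53513) → ×s → (10.00476,-3.22761) → (10.00,-3.23)
v4: (5,-1) → rotate → (-2.06908,4.66035) → ×s → (-4.35025,9.79839) → (-4.35,9.80)
v5: (4.5,0.5) → rotate → (-3.00547,3.38631) → ×s → (-6.31901,7.11973) → (-6.32,7.12)
v6: (-4,5) → rotate → (-1.77463,-6.15229) → ×s → (-3.73115,-12.93519) → (-3.73,-12.94)

Cross-section at z=3: (2.63,-11.01) (8.04,-5.91) (10.00,-3.23) (-4.35,9.80) (-6.32,7.12) (-3.73,-12.94)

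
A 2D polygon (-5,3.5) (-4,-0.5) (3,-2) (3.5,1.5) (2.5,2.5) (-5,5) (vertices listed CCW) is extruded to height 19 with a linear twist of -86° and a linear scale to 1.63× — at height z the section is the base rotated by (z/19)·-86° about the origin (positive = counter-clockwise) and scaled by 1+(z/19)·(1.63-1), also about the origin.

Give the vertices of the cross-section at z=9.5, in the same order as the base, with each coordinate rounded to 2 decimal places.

t = z/height = 9.5/19 = 0.5
s = 1 + (scale-1)·z/height = 1 + (1.63-1)·9.5/19 = 1.315000
θ = twist·z/height = -86°·9.5/19 = -43.0000° = -0.750492 rad
cos θ = 0.731354, sin θ = -0.681998 (intermediates below are computed at full precision and shown rounded to 5 d.p.)
v1: (-5,3.5) → rotate → (-1.26977,5.96973) → ×s → (-1.66975,7.85019) → (-1.67,7.85)
v2: (-4,-0.5) → rotate → (-3.26641,2.36232) → ×s → (-4.29533,3.10645) → (-4.30,3.11)
v3: (3,-2) → rotate → (0.83006,-3.50870) → ×s → (1.09153,-4.61394) → (1.09,-4.61)
v4: (3.5,1.5) → rotate → (3.58274,-1.28996) → ×s → (4.71130,-1.69630) → (4.71,-1.70)
v5: (2.5,2.5) → rotate → (3.53338,0.12339) → ×s → (4.64639,0.16226) → (4.65,0.16)
v6: (-5,5) → rotate → (-0.24678,7.06676) → ×s → (-0.32451,9.29279) → (-0.32,9.29)

Cross-section at z=9.5: (-1.67,7.85) (-4.30,3.11) (1.09,-4.61) (4.71,-1.70) (4.65,0.16) (-0.32,9.29)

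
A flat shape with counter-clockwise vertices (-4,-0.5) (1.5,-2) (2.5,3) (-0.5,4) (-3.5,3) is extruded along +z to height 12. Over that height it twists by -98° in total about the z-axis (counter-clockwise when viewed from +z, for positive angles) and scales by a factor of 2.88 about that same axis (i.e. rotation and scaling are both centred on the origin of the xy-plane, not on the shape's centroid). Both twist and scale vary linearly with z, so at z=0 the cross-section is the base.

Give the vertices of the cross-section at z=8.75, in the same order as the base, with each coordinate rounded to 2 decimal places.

t = z/height = 8.75/12 = 0.729167
s = 1 + (scale-1)·z/height = 1 + (2.88-1)·8.75/12 = 2.370833
θ = twist·z/height = -98°·8.75/12 = -71.4583° = -1.247183 rad
cos θ = 0.317994, sin θ = -0.948093 (intermediates below are computed at full precision and shown rounded to 5 d.p.)
v1: (-4,-0.5) → rotate → (-1.74602,3.63337) → ×s → (-4.13953,8.61412) → (-4.14,8.61)
v2: (1.5,-2) → rotate → (-1.41919,-2.05813) → ×s → (-3.36467,-4.87948) → (-3.36,-4.88)
v3: (2.5,3) → rotate → (3.63926,-1.41625) → ×s → (8.62809,-3.35769) → (8.63,-3.36)
v4: (-0.5,4) → rotate → (3.63337,1.74602) → ×s → (8.61412,4.13953) → (8.61,4.14)
v5: (-3.5,3) → rotate → (1.73130,4.27231) → ×s → (4.10462,10.12893) → (4.10,10.13)

Cross-section at z=8.75: (-4.14,8.61) (-3.36,-4.88) (8.63,-3.36) (8.61,4.14) (4.10,10.13)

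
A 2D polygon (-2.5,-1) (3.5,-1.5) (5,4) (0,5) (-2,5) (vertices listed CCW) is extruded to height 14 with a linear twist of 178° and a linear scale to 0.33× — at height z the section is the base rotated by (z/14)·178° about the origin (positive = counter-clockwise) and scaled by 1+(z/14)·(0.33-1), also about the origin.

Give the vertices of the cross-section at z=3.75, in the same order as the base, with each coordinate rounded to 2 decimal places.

t = z/height = 3.75/14 = 0.267857
s = 1 + (scale-1)·z/height = 1 + (0.33-1)·3.75/14 = 0.820536
θ = twist·z/height = 178°·3.75/14 = 47.6786° = 0.832148 rad
cos θ = 0.673289, sin θ = 0.739379 (intermediates below are computed at full precision and shown rounded to 5 d.p.)
v1: (-2.5,-1) → rotate → (-0.94384,-2.52174) → ×s → (-0.77446,-2.06918) → (-0.77,-2.07)
v2: (3.5,-1.5) → rotate → (3.46558,1.57789) → ×s → (2.84363,1.29472) → (2.84,1.29)
v3: (5,4) → rotate → (0.40893,6.39005) → ×s → (0.33554,5.24327) → (0.34,5.24)
v4: (0,5) → rotate → (-3.69690,3.36645) → ×s → (-3.03344,2.76229) → (-3.03,2.76)
v5: (-2,5) → rotate → (-5.04347,1.88769) → ×s → (-4.13835,1.54891) → (-4.14,1.55)

Cross-section at z=3.75: (-0.77,-2.07) (2.84,1.29) (0.34,5.24) (-3.03,2.76) (-4.14,1.55)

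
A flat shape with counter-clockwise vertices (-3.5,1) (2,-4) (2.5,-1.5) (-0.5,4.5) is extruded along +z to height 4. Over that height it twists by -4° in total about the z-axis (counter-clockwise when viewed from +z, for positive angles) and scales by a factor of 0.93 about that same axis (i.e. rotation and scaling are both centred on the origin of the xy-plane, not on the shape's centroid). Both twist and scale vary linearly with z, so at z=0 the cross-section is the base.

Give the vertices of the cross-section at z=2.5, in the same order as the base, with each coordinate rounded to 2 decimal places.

t = z/height = 2.5/4 = 0.625
s = 1 + (scale-1)·z/height = 1 + (0.93-1)·2.5/4 = 0.956250
θ = twist·z/height = -4°·2.5/4 = -2.5000° = -0.043633 rad
cos θ = 0.999048, sin θ = -0.043619 (intermediates below are computed at full precision and shown rounded to 5 d.p.)
v1: (-3.5,1) → rotate → (-3.45305,1.15172) → ×s → (-3.30198,1.10133) → (-3.30,1.10)
v2: (2,-4) → rotate → (1.82362,-4.08343) → ×s → (1.74384,-3.90478) → (1.74,-3.90)
v3: (2.5,-1.5) → rotate → (2.43219,-1.60762) → ×s → (2.32578,-1.53729) → (2.33,-1.54)
v4: (-0.5,4.5) → rotate → (-0.30324,4.51753) → ×s → (-0.28997,4.31988) → (-0.29,4.32)

Cross-section at z=2.5: (-3.30,1.10) (1.74,-3.90) (2.33,-1.54) (-0.29,4.32)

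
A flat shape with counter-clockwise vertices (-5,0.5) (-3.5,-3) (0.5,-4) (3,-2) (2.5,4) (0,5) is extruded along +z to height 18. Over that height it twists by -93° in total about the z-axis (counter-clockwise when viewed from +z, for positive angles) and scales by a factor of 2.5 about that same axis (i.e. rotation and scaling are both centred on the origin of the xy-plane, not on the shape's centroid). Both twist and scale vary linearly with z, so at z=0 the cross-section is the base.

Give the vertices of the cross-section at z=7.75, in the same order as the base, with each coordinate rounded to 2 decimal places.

Cross-section at z=7.75: (-5.77,5.92) (-7.59,-0.07) (-3.61,-5.57) (1.66,-5.70) (7.39,2.39) (5.29,6.30)

t = z/height = 7.75/18 = 0.430556
s = 1 + (scale-1)·z/height = 1 + (2.5-1)·7.75/18 = 1.645833
θ = twist·z/height = -93°·7.75/18 = -40.0417° = -0.698859 rad
cos θ = 0.765577, sin θ = -0.643345 (intermediates below are computed at full precision and shown rounded to 5 d.p.)
v1: (-5,0.5) → rotate → (-3.50621,3.59951) → ×s → (-5.77064,5.92420) → (-5.77,5.92)
v2: (-3.5,-3) → rotate → (-4.60955,-0.04502) → ×s → (-7.58655,-0.07410) → (-7.59,-0.07)
v3: (0.5,-4) → rotate → (-2.19059,-3.38398) → ×s → (-3.60535,-5.56947) → (-3.61,-5.57)
v4: (3,-2) → rotate → (1.01004,-3.46119) → ×s → (1.66236,-5.69654) → (1.66,-5.70)
v5: (2.5,4) → rotate → (4.48732,1.45395) → ×s → (7.38538,2.39295) → (7.39,2.39)
v6: (0,5) → rotate → (3.21672,3.82788) → ×s → (5.29419,6.30006) → (5.29,6.30)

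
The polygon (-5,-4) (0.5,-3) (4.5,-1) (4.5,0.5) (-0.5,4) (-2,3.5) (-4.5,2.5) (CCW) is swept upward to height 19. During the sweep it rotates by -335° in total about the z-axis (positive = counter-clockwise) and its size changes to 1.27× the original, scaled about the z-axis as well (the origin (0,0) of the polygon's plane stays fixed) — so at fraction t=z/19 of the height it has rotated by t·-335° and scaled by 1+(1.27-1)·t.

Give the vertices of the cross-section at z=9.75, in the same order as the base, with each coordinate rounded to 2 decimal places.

t = z/height = 9.75/19 = 0.513158
s = 1 + (scale-1)·z/height = 1 + (1.27-1)·9.75/19 = 1.138553
θ = twist·z/height = -335°·9.75/19 = -171.9079° = -3.000359 rad
cos θ = -0.990043, sin θ = -0.140765 (intermediates below are computed at full precision and shown rounded to 5 d.p.)
v1: (-5,-4) → rotate → (4.38716,4.66400) → ×s → (4.99501,5.31021) → (5.00,5.31)
v2: (0.5,-3) → rotate → (-0.91732,2.89975) → ×s → (-1.04441,3.30151) → (-1.04,3.30)
v3: (4.5,-1) → rotate → (-4.59596,0.35660) → ×s → (-5.23274,0.40601) → (-5.23,0.41)
v4: (4.5,0.5) → rotate → (-4.38481,-1.12846) → ×s → (-4.99234,-1.28481) → (-4.99,-1.28)
v5: (-0.5,4) → rotate → (1.05808,-3.88979) → ×s → (1.20468,-4.42873) → (1.20,-4.43)
v6: (-2,3.5) → rotate → (2.47276,-3.18362) → ×s → (2.81537,-3.62472) → (2.82,-3.62)
v7: (-4.5,2.5) → rotate → (4.80711,-1.84167) → ×s → (5.47314,-2.09683) → (5.47,-2.10)

Cross-section at z=9.75: (5.00,5.31) (-1.04,3.30) (-5.23,0.41) (-4.99,-1.28) (1.20,-4.43) (2.82,-3.62) (5.47,-2.10)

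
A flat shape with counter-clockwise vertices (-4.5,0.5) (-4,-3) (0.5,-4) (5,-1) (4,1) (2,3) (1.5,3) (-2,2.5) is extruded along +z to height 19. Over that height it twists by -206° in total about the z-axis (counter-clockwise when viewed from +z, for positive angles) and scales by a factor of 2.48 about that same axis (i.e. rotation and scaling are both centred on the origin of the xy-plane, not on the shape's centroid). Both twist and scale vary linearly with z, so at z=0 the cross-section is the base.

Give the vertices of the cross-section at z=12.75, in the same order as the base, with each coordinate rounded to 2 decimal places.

t = z/height = 12.75/19 = 0.671053
s = 1 + (scale-1)·z/height = 1 + (2.48-1)·12.75/19 = 1.993158
θ = twist·z/height = -206°·12.75/19 = -138.2368° = -2.412688 rad
cos θ = -0.745904, sin θ = -0.666053 (intermediates below are computed at full precision and shown rounded to 5 d.p.)
v1: (-4.5,0.5) → rotate → (3.68960,2.62429) → ×s → (7.35395,5.23062) → (7.35,5.23)
v2: (-4,-3) → rotate → (0.98546,4.90193) → ×s → (1.96418,9.77031) → (1.96,9.77)
v3: (0.5,-4) → rotate → (-3.03716,2.65059) → ×s → (-6.05355,5.28305) → (-6.05,5.28)
v4: (5,-1) → rotate → (-4.39558,-2.58436) → ×s → (-8.76108,-5.15104) → (-8.76,-5.15)
v5: (4,1) → rotate → (-2.31756,-3.41012) → ×s → (-4.61927,-6.79690) → (-4.62,-6.80)
v6: (2,3) → rotate → (0.50635,-3.56982) → ×s → (1.00924,-7.11521) → (1.01,-7.12)
v7: (1.5,3) → rotate → (0.87930,-3.23679) → ×s → (1.75259,-6.45144) → (1.75,-6.45)
v8: (-2,2.5) → rotate → (3.15694,-0.53266) → ×s → (6.29228,-1.06167) → (6.29,-1.06)

Cross-section at z=12.75: (7.35,5.23) (1.96,9.77) (-6.05,5.28) (-8.76,-5.15) (-4.62,-6.80) (1.01,-7.12) (1.75,-6.45) (6.29,-1.06)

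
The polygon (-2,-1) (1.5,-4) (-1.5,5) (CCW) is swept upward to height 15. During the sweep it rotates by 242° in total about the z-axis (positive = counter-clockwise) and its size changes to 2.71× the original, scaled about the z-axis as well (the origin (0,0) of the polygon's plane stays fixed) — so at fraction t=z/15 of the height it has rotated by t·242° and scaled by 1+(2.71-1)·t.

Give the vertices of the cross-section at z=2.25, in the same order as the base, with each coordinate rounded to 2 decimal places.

t = z/height = 2.25/15 = 0.15
s = 1 + (scale-1)·z/height = 1 + (2.71-1)·2.25/15 = 1.256500
θ = twist·z/height = 242°·2.25/15 = 36.3000° = 0.633555 rad
cos θ = 0.805928, sin θ = 0.592013 (intermediates below are computed at full precision and shown rounded to 5 d.p.)
v1: (-2,-1) → rotate → (-1.01984,-1.98995) → ×s → (-1.28143,-2.50038) → (-1.28,-2.50)
v2: (1.5,-4) → rotate → (3.57695,-2.33569) → ×s → (4.49443,-2.93480) → (4.49,-2.93)
v3: (-1.5,5) → rotate → (-4.16896,3.14162) → ×s → (-5.23830,3.94745) → (-5.24,3.95)

Cross-section at z=2.25: (-1.28,-2.50) (4.49,-2.93) (-5.24,3.95)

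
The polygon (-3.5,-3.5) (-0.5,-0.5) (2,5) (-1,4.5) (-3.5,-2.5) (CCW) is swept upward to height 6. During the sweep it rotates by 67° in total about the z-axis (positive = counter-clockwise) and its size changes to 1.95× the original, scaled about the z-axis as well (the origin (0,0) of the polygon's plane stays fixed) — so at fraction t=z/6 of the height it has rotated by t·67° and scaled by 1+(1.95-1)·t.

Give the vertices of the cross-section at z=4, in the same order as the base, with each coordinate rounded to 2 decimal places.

t = z/height = 4/6 = 0.666667
s = 1 + (scale-1)·z/height = 1 + (1.95-1)·4/6 = 1.633333
θ = twist·z/height = 67°·4/6 = 44.6667° = 0.779580 rad
cos θ = 0.711209, sin θ = 0.702981 (intermediates below are computed at full precision and shown rounded to 5 d.p.)
v1: (-3.5,-3.5) → rotate → (-0.02880,-4.94966) → ×s → (-0.04703,-8.08445) → (-0.05,-8.08)
v2: (-0.5,-0.5) → rotate → (-0.00411,-0.70709) → ×s → (-0.00672,-1.15492) → (-0.01,-1.15)
v3: (2,5) → rotate → (-2.09249,4.96200) → ×s → (-3.41773,8.10461) → (-3.42,8.10)
v4: (-1,4.5) → rotate → (-3.87462,2.49746) → ×s → (-6.32855,4.07918) → (-6.33,4.08)
v5: (-3.5,-2.5) → rotate → (-0.73178,-4.23846) → ×s → (-1.19524,-6.92281) → (-1.20,-6.92)

Cross-section at z=4: (-0.05,-8.08) (-0.01,-1.15) (-3.42,8.10) (-6.33,4.08) (-1.20,-6.92)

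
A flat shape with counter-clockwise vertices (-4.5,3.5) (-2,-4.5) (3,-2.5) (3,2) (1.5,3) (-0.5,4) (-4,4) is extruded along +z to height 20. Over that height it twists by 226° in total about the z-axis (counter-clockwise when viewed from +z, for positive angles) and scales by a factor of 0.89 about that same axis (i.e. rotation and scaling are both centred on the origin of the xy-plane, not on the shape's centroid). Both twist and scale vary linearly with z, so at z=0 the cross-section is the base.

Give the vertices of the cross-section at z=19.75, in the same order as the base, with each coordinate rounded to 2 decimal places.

t = z/height = 19.75/20 = 0.9875
s = 1 + (scale-1)·z/height = 1 + (0.89-1)·19.75/20 = 0.891375
θ = twist·z/height = 226°·19.75/20 = 223.1750° = 3.895139 rad
cos θ = -0.729267, sin θ = -0.684229 (intermediates below are computed at full precision and shown rounded to 5 d.p.)
v1: (-4.5,3.5) → rotate → (5.67650,0.52659) → ×s → (5.05989,0.46939) → (5.06,0.47)
v2: (-2,-4.5) → rotate → (-1.62050,4.65016) → ×s → (-1.44447,4.14504) → (-1.44,4.15)
v3: (3,-2.5) → rotate → (-3.89837,-0.22952) → ×s → (-3.47491,-0.20459) → (-3.47,-0.20)
v4: (3,2) → rotate → (-0.81934,-3.51122) → ×s → (-0.73034,-3.12981) → (-0.73,-3.13)
v5: (1.5,3) → rotate → (0.95879,-3.21415) → ×s → (0.85464,-2.86501) → (0.85,-2.87)
v6: (-0.5,4) → rotate → (3.10155,-2.57495) → ×s → (2.76464,-2.29525) → (2.76,-2.30)
v7: (-4,4) → rotate → (5.65398,-0.18015) → ×s → (5.03982,-0.16058) → (5.04,-0.16)

Cross-section at z=19.75: (5.06,0.47) (-1.44,4.15) (-3.47,-0.20) (-0.73,-3.13) (0.85,-2.87) (2.76,-2.30) (5.04,-0.16)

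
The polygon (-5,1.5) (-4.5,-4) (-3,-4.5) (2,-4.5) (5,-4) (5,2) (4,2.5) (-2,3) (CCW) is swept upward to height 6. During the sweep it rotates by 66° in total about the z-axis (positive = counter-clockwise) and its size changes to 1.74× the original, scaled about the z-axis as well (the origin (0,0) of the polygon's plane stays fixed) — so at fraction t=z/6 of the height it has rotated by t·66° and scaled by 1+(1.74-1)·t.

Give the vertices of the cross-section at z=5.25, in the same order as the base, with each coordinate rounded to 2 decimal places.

t = z/height = 5.25/6 = 0.875
s = 1 + (scale-1)·z/height = 1 + (1.74-1)·5.25/6 = 1.647500
θ = twist·z/height = 66°·5.25/6 = 57.7500° = 1.007928 rad
cos θ = 0.533615, sin θ = 0.845728 (intermediates below are computed at full precision and shown rounded to 5 d.p.)
v1: (-5,1.5) → rotate → (-3.93666,-3.42822) → ×s → (-6.48565,-5.64799) → (-6.49,-5.65)
v2: (-4.5,-4) → rotate → (0.98165,-5.94023) → ×s → (1.61726,-9.78653) → (1.62,-9.79)
v3: (-3,-4.5) → rotate → (2.20493,-4.93845) → ×s → (3.63262,-8.13609) → (3.63,-8.14)
v4: (2,-4.5) → rotate → (4.87300,-0.70981) → ×s → (8.02827,-1.16941) → (8.03,-1.17)
v5: (5,-4) → rotate → (6.05098,2.09418) → ×s → (9.96900,3.45016) → (9.97,3.45)
v6: (5,2) → rotate → (0.97662,5.29587) → ×s → (1.60898,8.72494) → (1.61,8.72)
v7: (4,2.5) → rotate → (0.02014,4.71695) → ×s → (0.03318,7.77117) → (0.03,7.77)
v8: (-2,3) → rotate → (-3.60441,-0.09061) → ×s → (-5.93827,-0.14928) → (-5.94,-0.15)

Cross-section at z=5.25: (-6.49,-5.65) (1.62,-9.79) (3.63,-8.14) (8.03,-1.17) (9.97,3.45) (1.61,8.72) (0.03,7.77) (-5.94,-0.15)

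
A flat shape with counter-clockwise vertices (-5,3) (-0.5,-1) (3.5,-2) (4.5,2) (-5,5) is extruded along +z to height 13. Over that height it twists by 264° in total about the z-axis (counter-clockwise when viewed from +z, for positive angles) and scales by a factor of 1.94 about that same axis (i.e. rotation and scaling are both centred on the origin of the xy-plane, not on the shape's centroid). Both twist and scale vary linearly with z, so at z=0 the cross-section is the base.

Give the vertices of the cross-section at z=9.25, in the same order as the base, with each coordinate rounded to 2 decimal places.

t = z/height = 9.25/13 = 0.711538
s = 1 + (scale-1)·z/height = 1 + (1.94-1)·9.25/13 = 1.668846
θ = twist·z/height = 264°·9.25/13 = 187.8462° = 3.278534 rad
cos θ = -0.990638, sin θ = -0.136514 (intermediates below are computed at full precision and shown rounded to 5 d.p.)
v1: (-5,3) → rotate → (5.36273,-2.28935) → ×s → (8.94957,-3.82057) → (8.95,-3.82)
v2: (-0.5,-1) → rotate → (0.35881,1.05890) → ×s → (0.59879,1.76713) → (0.60,1.77)
v3: (3.5,-2) → rotate → (-3.74026,1.50348) → ×s → (-6.24192,2.50907) → (-6.24,2.51)
v4: (4.5,2) → rotate → (-4.18484,-2.59559) → ×s → (-6.98386,-4.33164) → (-6.98,-4.33)
v5: (-5,5) → rotate → (5.63576,-4.27062) → ×s → (9.40521,-7.12701) → (9.41,-7.13)

Cross-section at z=9.25: (8.95,-3.82) (0.60,1.77) (-6.24,2.51) (-6.98,-4.33) (9.41,-7.13)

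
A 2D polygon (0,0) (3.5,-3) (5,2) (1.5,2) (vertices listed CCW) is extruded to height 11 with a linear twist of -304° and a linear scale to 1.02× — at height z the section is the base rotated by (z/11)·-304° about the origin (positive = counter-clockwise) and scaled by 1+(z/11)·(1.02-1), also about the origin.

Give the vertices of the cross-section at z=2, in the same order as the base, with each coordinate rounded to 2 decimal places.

t = z/height = 2/11 = 0.181818
s = 1 + (scale-1)·z/height = 1 + (1.02-1)·2/11 = 1.003636
θ = twist·z/height = -304°·2/11 = -55.2727° = -0.964691 rad
cos θ = 0.569671, sin θ = -0.821873 (intermediates below are computed at full precision and shown rounded to 5 d.p.)
v1: (0,0) → rotate → (0.00000,0.00000) → ×s → (0.00000,0.00000) → (0.00,0.00)
v2: (3.5,-3) → rotate → (-0.47177,-4.58557) → ×s → (-0.47349,-4.60224) → (-0.47,-4.60)
v3: (5,2) → rotate → (4.49210,-2.97002) → ×s → (4.50843,-2.98082) → (4.51,-2.98)
v4: (1.5,2) → rotate → (2.49825,-0.09347) → ×s → (2.50734,-0.09381) → (2.51,-0.09)

Cross-section at z=2: (0.00,0.00) (-0.47,-4.60) (4.51,-2.98) (2.51,-0.09)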